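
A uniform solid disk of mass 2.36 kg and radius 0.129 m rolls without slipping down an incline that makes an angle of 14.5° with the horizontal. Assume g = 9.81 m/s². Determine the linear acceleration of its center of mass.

a ≈ 1.64 m/s²

Translation along the incline: Mg sinθ − f = Ma.
Rotation about the center: fR = Iα with I = ½MR². No-slip gives a = αR, so f = (I/R²)a = (1/2)M a.
Substituting: Mg sinθ = (1 + 0.5000)Ma, so a = g sinθ/(1 + 0.5000) = (9.81) sin 14.5° / 1.500 = 1.637 m/s².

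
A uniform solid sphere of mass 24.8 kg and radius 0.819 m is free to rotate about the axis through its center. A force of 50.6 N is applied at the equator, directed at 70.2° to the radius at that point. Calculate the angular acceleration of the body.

I = (2/5)MR² = (2/5)(24.8)(0.819)² = 6.654 kg·m².
Only the tangential component produces torque: τ = F R sinθ = (50.6)(0.819) sin 70.2° = 38.99 N·m.
Newton's second law for rotation, τ = Iα, gives α = τ/I = 38.99/6.654 = 5.860 rad/s².

α ≈ 5.86 rad/s²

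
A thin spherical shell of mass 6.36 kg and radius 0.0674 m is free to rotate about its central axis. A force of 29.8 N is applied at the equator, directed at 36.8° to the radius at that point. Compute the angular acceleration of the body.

α ≈ 62.5 rad/s²

I = (2/3)MR² = (2/3)(6.36)(0.0674)² = 0.01926 kg·m².
Only the tangential component produces torque: τ = F R sinθ = (29.8)(0.0674) sin 36.8° = 1.203 N·m.
From τ = Iα: α = 1.203/0.01926 = 62.46 rad/s².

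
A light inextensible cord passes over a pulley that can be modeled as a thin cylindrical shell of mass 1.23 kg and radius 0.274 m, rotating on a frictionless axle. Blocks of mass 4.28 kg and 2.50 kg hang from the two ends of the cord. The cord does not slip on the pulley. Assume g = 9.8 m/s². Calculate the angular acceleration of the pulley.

I = MR² = (1.23)(0.274)² = 0.09234 kg·m².
Heavier block: m₁g − T₁ = m₁a. Lighter block: T₂ − m₂g = m₂a.
Pulley: (T₁ − T₂)R = Iα = I(a/R), so T₁ − T₂ = (I/R²)a = 1·M_p a = 1.230·a.
Adding the three: (m₁ − m₂)g = (m₁ + m₂ + 1.230)a, so a = (4.28 − 2.50)(9.8)/(4.28 + 2.50 + 1.230) = 2.178 m/s².
α = a/R = 2.178/0.274 = 7.948 rad/s².

α ≈ 7.95 rad/s²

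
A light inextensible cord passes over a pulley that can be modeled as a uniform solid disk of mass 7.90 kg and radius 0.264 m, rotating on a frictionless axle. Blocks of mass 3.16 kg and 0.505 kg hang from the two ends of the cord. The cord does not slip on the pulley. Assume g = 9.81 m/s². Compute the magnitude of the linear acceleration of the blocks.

I = ½MR² = (1/2)(7.90)(0.264)² = 0.2753 kg·m².
Heavier block: m₁g − T₁ = m₁a. Lighter block: T₂ − m₂g = m₂a.
Pulley: (T₁ − T₂)R = Iα = I(a/R), so T₁ − T₂ = (I/R²)a = (1/2)M_p a = 3.950·a.
Adding the three: (m₁ − m₂)g = (m₁ + m₂ + 3.950)a, so a = (3.16 − 0.505)(9.81)/(3.16 + 0.505 + 3.950) = 3.420 m/s².

a ≈ 3.42 m/s²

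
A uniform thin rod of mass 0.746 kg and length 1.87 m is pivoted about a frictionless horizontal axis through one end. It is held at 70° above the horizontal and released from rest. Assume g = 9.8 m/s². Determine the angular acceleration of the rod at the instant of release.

α ≈ 2.69 rad/s²

About the pivot, I = (1/3)ML² = (1/3)(0.746)(1.87)² = 0.8696 kg·m².
The weight acts at the center, a distance L/2 = 0.9350 m from the pivot; τ = Mg(L/2) cos 70° = 2.338 N·m.
α = τ/I = 2.338/0.8696 = 2.689 rad/s².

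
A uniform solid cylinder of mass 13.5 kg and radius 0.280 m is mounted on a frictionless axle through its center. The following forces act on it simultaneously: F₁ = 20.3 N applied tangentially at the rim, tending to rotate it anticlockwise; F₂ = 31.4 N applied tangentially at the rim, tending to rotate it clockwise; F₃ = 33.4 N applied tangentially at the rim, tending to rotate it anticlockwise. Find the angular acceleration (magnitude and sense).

I = ½MR² = (1/2)(13.5)(0.280)² = 0.5292 kg·m².
Taking anticlockwise as positive: τ₁ = +(20.3)(0.280) = +5.684 N·m; τ₂ = −(31.4)(0.280) = −8.792 N·m; τ₃ = +(33.4)(0.280) = +9.352 N·m.
Net torque τ = 6.244 N·m.
α = τ/I = 6.244/0.5292 = 11.80 rad/s².

α ≈ 11.8 rad/s², anticlockwise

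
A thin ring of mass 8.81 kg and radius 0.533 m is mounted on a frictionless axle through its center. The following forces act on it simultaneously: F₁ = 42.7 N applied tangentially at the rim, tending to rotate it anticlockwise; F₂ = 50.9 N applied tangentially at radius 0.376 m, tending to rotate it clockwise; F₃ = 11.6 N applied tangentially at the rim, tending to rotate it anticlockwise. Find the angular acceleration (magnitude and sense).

α ≈ 3.92 rad/s², anticlockwise

I = MR² = (8.81)(0.533)² = 2.503 kg·m².
Taking anticlockwise as positive: τ₁ = +(42.7)(0.533) = +22.76 N·m; τ₂ = −(50.9)(0.376) = −19.14 N·m; τ₃ = +(11.6)(0.533) = +6.183 N·m.
Net torque τ = 9.804 N·m.
α = τ/I = 9.804/2.503 = 3.917 rad/s².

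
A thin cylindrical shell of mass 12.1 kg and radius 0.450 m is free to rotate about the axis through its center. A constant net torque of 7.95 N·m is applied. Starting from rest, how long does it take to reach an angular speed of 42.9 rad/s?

t ≈ 13.2 s

I = MR² = (12.1)(0.450)² = 2.450 kg·m².
α = τ/I = 7.95/2.450 = 3.245 rad/s².
ω = αt ⇒ t = ω/α = 42.9/3.245 = 13.22 s.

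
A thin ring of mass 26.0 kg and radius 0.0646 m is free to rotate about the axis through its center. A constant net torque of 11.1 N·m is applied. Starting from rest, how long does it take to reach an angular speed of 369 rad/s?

t ≈ 3.61 s

I = MR² = (26.0)(0.0646)² = 0.1085 kg·m².
α = τ/I = 11.1/0.1085 = 102.3 rad/s².
ω = αt ⇒ t = ω/α = 369/102.3 = 3.607 s.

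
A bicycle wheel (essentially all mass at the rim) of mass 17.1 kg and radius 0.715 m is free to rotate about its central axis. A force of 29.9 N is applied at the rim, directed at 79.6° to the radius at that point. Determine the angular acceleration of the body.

I = MR² = (17.1)(0.715)² = 8.742 kg·m².
Only the tangential component produces torque: τ = F R sinθ = (29.9)(0.715) sin 79.6° = 21.03 N·m.
From τ = Iα: α = 21.03/8.742 = 2.405 rad/s².

α ≈ 2.41 rad/s²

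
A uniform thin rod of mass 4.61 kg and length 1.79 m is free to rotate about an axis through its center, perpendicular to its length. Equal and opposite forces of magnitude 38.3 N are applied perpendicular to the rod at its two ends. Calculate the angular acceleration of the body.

α ≈ 55.7 rad/s²

I = (1/12)ML² = (1/12)(4.61)(1.79)² = 1.231 kg·m².
The couple gives τ = F·(L/2) + F·(L/2) = F L = (38.3)(1.79) = 68.56 N·m.
From τ = Iα: α = 68.56/1.231 = 55.70 rad/s².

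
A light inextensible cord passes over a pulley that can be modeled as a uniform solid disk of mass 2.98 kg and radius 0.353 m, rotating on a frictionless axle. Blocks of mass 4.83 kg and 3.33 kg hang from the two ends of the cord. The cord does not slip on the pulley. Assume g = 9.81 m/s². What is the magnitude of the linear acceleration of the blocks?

a ≈ 1.52 m/s²

I = ½MR² = (1/2)(2.98)(0.353)² = 0.1857 kg·m².
Heavier block: m₁g − T₁ = m₁a. Lighter block: T₂ − m₂g = m₂a.
Pulley: (T₁ − T₂)R = Iα = I(a/R), so T₁ − T₂ = (I/R²)a = (1/2)M_p a = 1.490·a.
Adding the three: (m₁ − m₂)g = (m₁ + m₂ + 1.490)a, so a = (4.83 − 3.33)(9.81)/(4.83 + 3.33 + 1.490) = 1.525 m/s².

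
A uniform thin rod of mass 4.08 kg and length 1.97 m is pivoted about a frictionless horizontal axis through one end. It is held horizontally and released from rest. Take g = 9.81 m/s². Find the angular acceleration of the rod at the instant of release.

About the pivot, I = (1/3)ML² = (1/3)(4.08)(1.97)² = 5.278 kg·m².
The weight acts at the center, a distance L/2 = 0.9850 m from the pivot; τ = Mg(L/2) = 39.42 N·m.
α = τ/I = 39.42/5.278 = 7.470 rad/s².
(Equivalently α = (3g/(2L)) = 7.470 rad/s².)

α ≈ 7.47 rad/s²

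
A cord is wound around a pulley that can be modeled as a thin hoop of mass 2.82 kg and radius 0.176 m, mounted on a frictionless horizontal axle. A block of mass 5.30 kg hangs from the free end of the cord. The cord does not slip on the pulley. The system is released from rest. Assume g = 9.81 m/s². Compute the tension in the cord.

I = MR² = (2.82)(0.176)² = 0.08735 kg·m².
Block: mg − T = ma. Pulley: TR = Iα. No-slip: a = αR, so T = (I/R²)a = 2.820·a.
Then mg = (m + 2.820)a, so a = (5.30)(9.81)/(5.30 + 2.820) = 6.403 m/s².
T = 2.820·a = 18.06 N.

T ≈ 18.1 N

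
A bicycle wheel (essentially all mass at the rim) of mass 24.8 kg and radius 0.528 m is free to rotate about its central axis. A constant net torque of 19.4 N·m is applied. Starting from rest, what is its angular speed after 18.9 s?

ω ≈ 53.0 rad/s

I = MR² = (24.8)(0.528)² = 6.914 kg·m².
α = τ/I = 19.4/6.914 = 2.806 rad/s².
ω = ω₀ + αt = 0 + (2.806)(18.9) = 53.03 rad/s.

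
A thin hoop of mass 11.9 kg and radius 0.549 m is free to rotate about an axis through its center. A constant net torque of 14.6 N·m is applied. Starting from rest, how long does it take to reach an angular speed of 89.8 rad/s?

I = MR² = (11.9)(0.549)² = 3.587 kg·m².
α = τ/I = 14.6/3.587 = 4.071 rad/s².
ω = αt ⇒ t = ω/α = 89.8/4.071 = 22.06 s.

t ≈ 22.1 s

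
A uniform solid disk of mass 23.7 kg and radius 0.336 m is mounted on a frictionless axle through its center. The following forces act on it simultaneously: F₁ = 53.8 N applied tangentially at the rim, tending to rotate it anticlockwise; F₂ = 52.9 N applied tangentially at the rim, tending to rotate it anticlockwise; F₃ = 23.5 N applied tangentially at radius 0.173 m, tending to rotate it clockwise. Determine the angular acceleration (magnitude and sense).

α ≈ 23.8 rad/s², anticlockwise

I = ½MR² = (1/2)(23.7)(0.336)² = 1.338 kg·m².
Taking anticlockwise as positive: τ₁ = +(53.8)(0.336) = +18.08 N·m; τ₂ = +(52.9)(0.336) = +17.77 N·m; τ₃ = −(23.5)(0.173) = −4.066 N·m.
Net torque τ = 31.79 N·m.
α = τ/I = 31.79/1.338 = 23.76 rad/s².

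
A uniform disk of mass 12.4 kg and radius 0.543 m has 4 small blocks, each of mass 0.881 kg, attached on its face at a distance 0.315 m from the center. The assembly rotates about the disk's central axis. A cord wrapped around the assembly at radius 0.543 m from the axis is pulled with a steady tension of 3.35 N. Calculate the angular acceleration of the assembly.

I_disk = ½MR² = ½(12.4)(0.543)² = 1.828 kg·m².
I_blocks = 4·m·r² = 4(0.881)(0.315)² = 0.3497 kg·m².
Total I = 2.178 kg·m².
τ = F r = (3.35)(0.543) = 1.819 N·m.
α = τ/I = 1.819/2.178 = 0.8353 rad/s².

α ≈ 0.835 rad/s²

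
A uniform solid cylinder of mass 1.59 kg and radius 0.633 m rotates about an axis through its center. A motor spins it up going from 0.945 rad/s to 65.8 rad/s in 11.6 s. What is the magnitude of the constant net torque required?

τ ≈ 1.78 N·m

I = ½MR² = (1/2)(1.59)(0.633)² = 0.3185 kg·m².
α = Δω/Δt = (65.8 − 0.945)/11.6 = 5.591 rad/s².
τ = Iα = (0.3185)(5.591) = 1.781 N·m.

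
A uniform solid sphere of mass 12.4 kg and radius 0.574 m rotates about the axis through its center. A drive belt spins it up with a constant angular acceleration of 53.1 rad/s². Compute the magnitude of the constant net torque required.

τ ≈ 86.8 N·m

I = (2/5)MR² = (2/5)(12.4)(0.574)² = 1.634 kg·m².
τ = Iα = (1.634)(53.10) = 86.78 N·m.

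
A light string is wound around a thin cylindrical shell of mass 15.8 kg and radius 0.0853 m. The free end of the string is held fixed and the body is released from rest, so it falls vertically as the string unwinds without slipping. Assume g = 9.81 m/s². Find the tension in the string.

T ≈ 77.5 N

Translation: Mg − T = Ma. Rotation about the center: TR = Iα with I = MR².
With a = αR: T = (I/R²)a = M a, so Mg = (1 + 1.000)Ma.
a = g/(1 + 1.000) = 9.81/2.000 = 4.905 m/s².
T = 1.000·M·a = (1.000)(15.8)(4.905) = 77.50 N.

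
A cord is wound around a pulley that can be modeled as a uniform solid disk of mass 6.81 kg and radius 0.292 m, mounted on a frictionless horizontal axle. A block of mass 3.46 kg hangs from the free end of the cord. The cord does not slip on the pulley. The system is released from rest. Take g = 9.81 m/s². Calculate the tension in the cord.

I = ½MR² = (1/2)(6.81)(0.292)² = 0.2903 kg·m².
Block: mg − T = ma. Pulley: TR = Iα. No-slip: a = αR, so T = (I/R²)a = 3.405·a.
Then mg = (m + 3.405)a, so a = (3.46)(9.81)/(3.46 + 3.405) = 4.944 m/s².
T = 3.405·a = 16.84 N.

T ≈ 16.8 N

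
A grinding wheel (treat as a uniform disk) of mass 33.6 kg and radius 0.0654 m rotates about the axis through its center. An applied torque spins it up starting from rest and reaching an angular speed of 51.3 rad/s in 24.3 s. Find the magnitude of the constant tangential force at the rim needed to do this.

F ≈ 2.32 N

I = ½MR² = (1/2)(33.6)(0.0654)² = 0.07186 kg·m².
α = Δω/Δt = (51.3 − 0)/24.3 = 2.111 rad/s².
The required torque is τ = Iα = (0.07186)(2.111) = 0.1517 N·m.
A tangential force at the rim gives τ = FR, so F = τ/R = 0.1517/0.0654 = 2.320 N.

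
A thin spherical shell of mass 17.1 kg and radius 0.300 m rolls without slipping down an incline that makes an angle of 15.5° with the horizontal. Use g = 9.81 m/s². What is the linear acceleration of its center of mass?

Translation along the incline: Mg sinθ − f = Ma.
Rotation about the center: fR = Iα with I = (2/3)MR². No-slip gives a = αR, so f = (I/R²)a = (2/3)M a.
Substituting: Mg sinθ = (1 + 0.6667)Ma, so a = g sinθ/(1 + 0.6667) = (9.81) sin 15.5° / 1.667 = 1.573 m/s².

a ≈ 1.57 m/s²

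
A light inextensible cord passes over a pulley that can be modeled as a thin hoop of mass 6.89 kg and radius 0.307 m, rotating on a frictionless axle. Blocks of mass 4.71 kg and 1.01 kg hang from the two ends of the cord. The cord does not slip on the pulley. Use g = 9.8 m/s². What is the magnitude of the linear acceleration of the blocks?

a ≈ 2.88 m/s²

I = MR² = (6.89)(0.307)² = 0.6494 kg·m².
Heavier block: m₁g − T₁ = m₁a. Lighter block: T₂ − m₂g = m₂a.
Pulley: (T₁ − T₂)R = Iα = I(a/R), so T₁ − T₂ = (I/R²)a = 1·M_p a = 6.890·a.
Adding the three: (m₁ − m₂)g = (m₁ + m₂ + 6.890)a, so a = (4.71 − 1.01)(9.8)/(4.71 + 1.01 + 6.890) = 2.875 m/s².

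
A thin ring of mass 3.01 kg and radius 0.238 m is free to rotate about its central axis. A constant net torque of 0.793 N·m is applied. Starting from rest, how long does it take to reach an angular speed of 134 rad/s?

t ≈ 28.8 s

I = MR² = (3.01)(0.238)² = 0.1705 kg·m².
α = τ/I = 0.793/0.1705 = 4.651 rad/s².
ω = αt ⇒ t = ω/α = 134/4.651 = 28.81 s.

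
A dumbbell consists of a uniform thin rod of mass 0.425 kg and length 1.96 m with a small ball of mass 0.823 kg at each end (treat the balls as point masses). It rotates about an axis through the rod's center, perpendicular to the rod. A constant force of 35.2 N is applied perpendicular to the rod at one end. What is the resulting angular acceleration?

α ≈ 20.1 rad/s²

I_rod = (1/12)ML² = (1/12)(0.425)(1.96)² = 0.1361 kg·m².
I_balls = 2·m·(L/2)² = 2(0.823)(0.9800)² = 1.581 kg·m².
Total I = 1.717 kg·m².
τ = F·(L/2) = (35.2)(0.980) = 34.50 N·m.
α = τ/I = 34.50/1.717 = 20.09 rad/s².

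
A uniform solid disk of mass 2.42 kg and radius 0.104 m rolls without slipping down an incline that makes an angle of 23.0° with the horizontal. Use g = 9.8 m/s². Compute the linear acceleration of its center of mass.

a ≈ 2.55 m/s²

Translation along the incline: Mg sinθ − f = Ma.
Rotation about the center: fR = Iα with I = ½MR². No-slip gives a = αR, so f = (I/R²)a = (1/2)M a.
Substituting: Mg sinθ = (1 + 0.5000)Ma, so a = g sinθ/(1 + 0.5000) = (9.8) sin 23.0° / 1.500 = 2.553 m/s².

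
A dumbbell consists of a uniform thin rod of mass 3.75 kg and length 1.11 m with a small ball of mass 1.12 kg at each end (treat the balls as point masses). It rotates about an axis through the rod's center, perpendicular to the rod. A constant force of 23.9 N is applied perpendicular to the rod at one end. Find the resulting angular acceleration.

I_rod = (1/12)ML² = (1/12)(3.75)(1.11)² = 0.3850 kg·m².
I_balls = 2·m·(L/2)² = 2(1.12)(0.5550)² = 0.6900 kg·m².
Total I = 1.075 kg·m².
τ = F·(L/2) = (23.9)(0.555) = 13.26 N·m.
α = τ/I = 13.26/1.075 = 12.34 rad/s².

α ≈ 12.3 rad/s²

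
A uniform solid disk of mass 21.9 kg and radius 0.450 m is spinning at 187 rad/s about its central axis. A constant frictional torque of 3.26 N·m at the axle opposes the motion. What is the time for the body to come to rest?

I = ½MR² = (1/2)(21.9)(0.450)² = 2.217 kg·m².
The net torque has magnitude 3.26 N·m, opposing ω.
|α| = τ/I = 3.260/2.217 = 1.470 rad/s² (deceleration).
0 = ω₀ − |α|t ⇒ t = ω₀/|α| = 187/1.470 = 127.2 s.

t ≈ 127 s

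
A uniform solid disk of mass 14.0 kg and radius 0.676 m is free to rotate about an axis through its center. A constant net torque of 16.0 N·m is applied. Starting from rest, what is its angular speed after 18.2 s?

I = ½MR² = (1/2)(14.0)(0.676)² = 3.199 kg·m².
α = τ/I = 16.0/3.199 = 5.002 rad/s².
ω = ω₀ + αt = 0 + (5.002)(18.2) = 91.03 rad/s.

ω ≈ 91.0 rad/s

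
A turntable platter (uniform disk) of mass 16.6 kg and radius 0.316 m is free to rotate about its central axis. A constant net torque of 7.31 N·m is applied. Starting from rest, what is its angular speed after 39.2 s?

ω ≈ 346 rad/s

I = ½MR² = (1/2)(16.6)(0.316)² = 0.8288 kg·m².
α = τ/I = 7.31/0.8288 = 8.820 rad/s².
ω = ω₀ + αt = 0 + (8.820)(39.2) = 345.7 rad/s.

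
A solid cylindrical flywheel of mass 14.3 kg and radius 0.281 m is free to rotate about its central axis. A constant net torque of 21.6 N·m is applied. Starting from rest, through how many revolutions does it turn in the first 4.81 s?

I = ½MR² = (1/2)(14.3)(0.281)² = 0.5646 kg·m².
α = τ/I = 21.6/0.5646 = 38.26 rad/s².
θ = ½αt² = ½(38.26)(4.81)² = 442.6 rad.
Revolutions = θ/(2π) = 70.44.

≈ 70.4 revolutions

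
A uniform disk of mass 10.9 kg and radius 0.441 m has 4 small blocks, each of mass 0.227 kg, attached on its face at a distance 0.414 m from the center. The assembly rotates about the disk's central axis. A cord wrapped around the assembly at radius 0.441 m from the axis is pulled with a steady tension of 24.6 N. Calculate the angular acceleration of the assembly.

α ≈ 8.92 rad/s²

I_disk = ½MR² = ½(10.9)(0.441)² = 1.060 kg·m².
I_blocks = 4·m·r² = 4(0.227)(0.414)² = 0.1556 kg·m².
Total I = 1.216 kg·m².
τ = F r = (24.6)(0.441) = 10.85 N·m.
α = τ/I = 10.85/1.216 = 8.925 rad/s².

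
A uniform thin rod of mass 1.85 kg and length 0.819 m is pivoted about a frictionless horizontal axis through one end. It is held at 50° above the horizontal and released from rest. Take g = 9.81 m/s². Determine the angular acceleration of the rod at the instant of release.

α ≈ 11.5 rad/s²

About the pivot, I = (1/3)ML² = (1/3)(1.85)(0.819)² = 0.4136 kg·m².
The weight acts at the center, a distance L/2 = 0.4095 m from the pivot; τ = Mg(L/2) cos 50° = 4.777 N·m.
α = τ/I = 4.777/0.4136 = 11.55 rad/s².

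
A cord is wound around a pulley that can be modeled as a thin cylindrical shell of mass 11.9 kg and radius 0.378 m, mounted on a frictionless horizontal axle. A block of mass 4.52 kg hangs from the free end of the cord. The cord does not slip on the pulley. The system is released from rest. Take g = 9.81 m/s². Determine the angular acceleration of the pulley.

α ≈ 7.14 rad/s²

I = MR² = (11.9)(0.378)² = 1.700 kg·m².
Block: mg − T = ma. Pulley: TR = Iα. No-slip: a = αR, so T = (I/R²)a = 11.90·a.
Then mg = (m + 11.90)a, so a = (4.52)(9.81)/(4.52 + 11.90) = 2.700 m/s².
α = a/R = 2.700/0.378 = 7.144 rad/s².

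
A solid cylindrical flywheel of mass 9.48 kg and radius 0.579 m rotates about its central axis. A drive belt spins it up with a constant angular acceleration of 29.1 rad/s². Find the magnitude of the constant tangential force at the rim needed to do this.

I = ½MR² = (1/2)(9.48)(0.579)² = 1.589 kg·m².
The required torque is τ = Iα = (1.589)(29.10) = 46.24 N·m.
A tangential force at the rim gives τ = FR, so F = τ/R = 46.24/0.579 = 79.86 N.

F ≈ 79.9 N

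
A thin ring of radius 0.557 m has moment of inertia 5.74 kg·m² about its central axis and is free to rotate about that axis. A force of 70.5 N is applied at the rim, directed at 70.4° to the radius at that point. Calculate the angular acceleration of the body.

α ≈ 6.44 rad/s²

Only the tangential component produces torque: τ = F R sinθ = (70.5)(0.557) sin 70.4° = 36.99 N·m.
Newton's second law for rotation, τ = Iα, gives α = τ/I = 36.99/5.740 = 6.445 rad/s².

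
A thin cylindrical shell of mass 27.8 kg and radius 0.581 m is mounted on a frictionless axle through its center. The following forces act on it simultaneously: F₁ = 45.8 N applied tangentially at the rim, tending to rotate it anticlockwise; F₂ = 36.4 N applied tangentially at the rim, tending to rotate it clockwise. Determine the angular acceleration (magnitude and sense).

α ≈ 0.582 rad/s², anticlockwise

I = MR² = (27.8)(0.581)² = 9.384 kg·m².
Taking anticlockwise as positive: τ₁ = +(45.8)(0.581) = +26.61 N·m; τ₂ = −(36.4)(0.581) = −21.15 N·m.
Net torque τ = 5.461 N·m.
α = τ/I = 5.461/9.384 = 0.5820 rad/s².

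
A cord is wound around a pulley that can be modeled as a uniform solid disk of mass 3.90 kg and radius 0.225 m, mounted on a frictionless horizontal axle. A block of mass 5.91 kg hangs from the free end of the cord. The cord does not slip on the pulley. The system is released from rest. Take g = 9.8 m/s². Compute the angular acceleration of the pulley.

α ≈ 32.7 rad/s²

I = ½MR² = (1/2)(3.90)(0.225)² = 0.09872 kg·m².
Block: mg − T = ma. Pulley: TR = Iα. No-slip: a = αR, so T = (I/R²)a = 1.950·a.
Then mg = (m + 1.950)a, so a = (5.91)(9.8)/(5.91 + 1.950) = 7.369 m/s².
α = a/R = 7.369/0.225 = 32.75 rad/s².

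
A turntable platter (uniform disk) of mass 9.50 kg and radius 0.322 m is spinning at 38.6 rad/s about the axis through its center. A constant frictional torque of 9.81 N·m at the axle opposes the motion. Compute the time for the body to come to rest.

t ≈ 1.94 s

I = ½MR² = (1/2)(9.50)(0.322)² = 0.4925 kg·m².
The net torque has magnitude 9.81 N·m, opposing ω.
|α| = τ/I = 9.810/0.4925 = 19.92 rad/s² (deceleration).
0 = ω₀ − |α|t ⇒ t = ω₀/|α| = 38.6/19.92 = 1.938 s.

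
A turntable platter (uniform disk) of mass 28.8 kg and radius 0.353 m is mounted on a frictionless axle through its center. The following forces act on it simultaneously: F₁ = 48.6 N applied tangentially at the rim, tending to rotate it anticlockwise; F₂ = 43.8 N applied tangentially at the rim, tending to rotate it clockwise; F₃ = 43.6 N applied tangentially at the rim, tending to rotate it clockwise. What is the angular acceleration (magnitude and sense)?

α ≈ 7.63 rad/s², clockwise

I = ½MR² = (1/2)(28.8)(0.353)² = 1.794 kg·m².
Taking anticlockwise as positive: τ₁ = +(48.6)(0.353) = +17.16 N·m; τ₂ = −(43.8)(0.353) = −15.46 N·m; τ₃ = −(43.6)(0.353) = −15.39 N·m.
Net torque τ = -13.70 N·m.
α = τ/I = -13.70/1.794 = -7.633 rad/s².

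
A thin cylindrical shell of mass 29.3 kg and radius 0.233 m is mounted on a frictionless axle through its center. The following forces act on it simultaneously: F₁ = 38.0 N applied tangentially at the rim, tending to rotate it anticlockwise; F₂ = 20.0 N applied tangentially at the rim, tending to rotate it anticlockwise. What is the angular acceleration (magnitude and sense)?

α ≈ 8.50 rad/s², anticlockwise

I = MR² = (29.3)(0.233)² = 1.591 kg·m².
Taking anticlockwise as positive: τ₁ = +(38.0)(0.233) = +8.854 N·m; τ₂ = +(20.0)(0.233) = +4.660 N·m.
Net torque τ = 13.51 N·m.
α = τ/I = 13.51/1.591 = 8.496 rad/s².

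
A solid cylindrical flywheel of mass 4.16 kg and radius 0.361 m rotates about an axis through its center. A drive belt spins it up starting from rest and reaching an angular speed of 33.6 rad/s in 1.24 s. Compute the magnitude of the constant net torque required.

τ ≈ 7.35 N·m

I = ½MR² = (1/2)(4.16)(0.361)² = 0.2711 kg·m².
α = Δω/Δt = (33.6 − 0)/1.24 = 27.10 rad/s².
τ = Iα = (0.2711)(27.10) = 7.345 N·m.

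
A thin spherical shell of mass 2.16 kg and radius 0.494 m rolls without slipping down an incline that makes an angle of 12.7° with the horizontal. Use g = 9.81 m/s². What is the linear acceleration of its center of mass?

a ≈ 1.29 m/s²

Translation along the incline: Mg sinθ − f = Ma.
Rotation about the center: fR = Iα with I = (2/3)MR². No-slip gives a = αR, so f = (I/R²)a = (2/3)M a.
Substituting: Mg sinθ = (1 + 0.6667)Ma, so a = g sinθ/(1 + 0.6667) = (9.81) sin 12.7° / 1.667 = 1.294 m/s².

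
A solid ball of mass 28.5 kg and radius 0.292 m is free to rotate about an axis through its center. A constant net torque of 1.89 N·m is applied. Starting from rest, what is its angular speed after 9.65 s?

I = (2/5)MR² = (2/5)(28.5)(0.292)² = 0.9720 kg·m².
α = τ/I = 1.89/0.9720 = 1.944 rad/s².
ω = ω₀ + αt = 0 + (1.944)(9.65) = 18.76 rad/s.

ω ≈ 18.8 rad/s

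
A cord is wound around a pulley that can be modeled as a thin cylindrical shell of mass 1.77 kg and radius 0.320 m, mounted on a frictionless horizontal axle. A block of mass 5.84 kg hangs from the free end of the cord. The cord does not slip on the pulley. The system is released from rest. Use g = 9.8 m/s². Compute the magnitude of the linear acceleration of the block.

a ≈ 7.52 m/s²

I = MR² = (1.77)(0.320)² = 0.1812 kg·m².
Block: mg − T = ma. Pulley: TR = Iα. No-slip: a = αR, so T = (I/R²)a = 1.770·a.
Then mg = (m + 1.770)a, so a = (5.84)(9.8)/(5.84 + 1.770) = 7.521 m/s².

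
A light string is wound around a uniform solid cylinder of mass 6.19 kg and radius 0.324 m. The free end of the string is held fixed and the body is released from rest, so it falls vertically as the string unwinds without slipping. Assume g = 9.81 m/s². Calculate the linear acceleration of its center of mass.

Translation: Mg − T = Ma. Rotation about the center: TR = Iα with I = ½MR².
With a = αR: T = (I/R²)a = (1/2)M a, so Mg = (1 + 0.5000)Ma.
a = g/(1 + 0.5000) = 9.81/1.500 = 6.540 m/s².

a ≈ 6.54 m/s²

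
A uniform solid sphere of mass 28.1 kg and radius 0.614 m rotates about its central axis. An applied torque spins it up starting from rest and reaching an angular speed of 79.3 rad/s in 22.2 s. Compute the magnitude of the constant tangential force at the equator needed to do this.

F ≈ 24.7 N

I = (2/5)MR² = (2/5)(28.1)(0.614)² = 4.237 kg·m².
α = Δω/Δt = (79.3 − 0)/22.2 = 3.572 rad/s².
The required torque is τ = Iα = (4.237)(3.572) = 15.14 N·m.
A tangential force at the equator gives τ = FR, so F = τ/R = 15.14/0.614 = 24.65 N.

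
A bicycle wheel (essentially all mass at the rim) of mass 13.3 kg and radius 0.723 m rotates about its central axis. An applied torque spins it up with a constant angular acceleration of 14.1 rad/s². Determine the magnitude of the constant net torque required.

I = MR² = (13.3)(0.723)² = 6.952 kg·m².
τ = Iα = (6.952)(14.10) = 98.03 N·m.

τ ≈ 98.0 N·m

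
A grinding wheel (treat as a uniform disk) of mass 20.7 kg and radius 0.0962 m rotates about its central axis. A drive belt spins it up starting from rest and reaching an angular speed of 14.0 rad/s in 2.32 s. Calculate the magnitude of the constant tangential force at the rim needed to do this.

I = ½MR² = (1/2)(20.7)(0.0962)² = 0.09578 kg·m².
α = Δω/Δt = (14.0 − 0)/2.32 = 6.034 rad/s².
The required torque is τ = Iα = (0.09578)(6.034) = 0.5780 N·m.
A tangential force at the rim gives τ = FR, so F = τ/R = 0.5780/0.0962 = 6.008 N.

F ≈ 6.01 N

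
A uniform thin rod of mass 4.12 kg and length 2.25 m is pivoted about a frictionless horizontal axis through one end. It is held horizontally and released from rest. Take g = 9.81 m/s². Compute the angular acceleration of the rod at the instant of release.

About the pivot, I = (1/3)ML² = (1/3)(4.12)(2.25)² = 6.952 kg·m².
The weight acts at the center, a distance L/2 = 1.125 m from the pivot; τ = Mg(L/2) = 45.47 N·m.
α = τ/I = 45.47/6.952 = 6.540 rad/s².

α ≈ 6.54 rad/s²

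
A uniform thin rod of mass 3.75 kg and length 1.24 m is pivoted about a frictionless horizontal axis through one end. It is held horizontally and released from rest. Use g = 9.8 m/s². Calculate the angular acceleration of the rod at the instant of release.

About the pivot, I = (1/3)ML² = (1/3)(3.75)(1.24)² = 1.922 kg·m².
The weight acts at the center, a distance L/2 = 0.6200 m from the pivot; τ = Mg(L/2) = 22.79 N·m.
α = τ/I = 22.79/1.922 = 11.85 rad/s².

α ≈ 11.9 rad/s²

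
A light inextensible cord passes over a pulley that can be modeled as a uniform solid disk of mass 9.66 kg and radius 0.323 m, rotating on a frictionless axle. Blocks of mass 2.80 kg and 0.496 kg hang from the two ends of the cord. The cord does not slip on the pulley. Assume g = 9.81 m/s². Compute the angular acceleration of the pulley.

I = ½MR² = (1/2)(9.66)(0.323)² = 0.5039 kg·m².
Heavier block: m₁g − T₁ = m₁a. Lighter block: T₂ − m₂g = m₂a.
Pulley: (T₁ − T₂)R = Iα = I(a/R), so T₁ − T₂ = (I/R²)a = (1/2)M_p a = 4.830·a.
Adding the three: (m₁ − m₂)g = (m₁ + m₂ + 4.830)a, so a = (2.80 − 0.496)(9.81)/(2.80 + 0.496 + 4.830) = 2.781 m/s².
α = a/R = 2.781/0.323 = 8.611 rad/s².

α ≈ 8.61 rad/s²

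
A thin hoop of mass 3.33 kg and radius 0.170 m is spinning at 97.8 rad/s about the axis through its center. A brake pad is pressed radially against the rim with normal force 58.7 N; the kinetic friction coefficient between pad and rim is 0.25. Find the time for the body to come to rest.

I = MR² = (3.33)(0.170)² = 0.09624 kg·m².
Friction force f = μN = (0.25)(58.7) = 14.68 N at the rim; torque magnitude τ = fR = 2.495 N·m, opposing ω.
|α| = τ/I = 2.495/0.09624 = 25.92 rad/s² (deceleration).
0 = ω₀ − |α|t ⇒ t = ω₀/|α| = 97.8/25.92 = 3.773 s.

t ≈ 3.77 s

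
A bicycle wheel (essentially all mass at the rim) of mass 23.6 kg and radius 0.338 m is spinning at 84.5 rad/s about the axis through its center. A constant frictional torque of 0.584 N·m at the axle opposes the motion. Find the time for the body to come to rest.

I = MR² = (23.6)(0.338)² = 2.696 kg·m².
The net torque has magnitude 0.584 N·m, opposing ω.
|α| = τ/I = 0.5840/2.696 = 0.2166 rad/s² (deceleration).
0 = ω₀ − |α|t ⇒ t = ω₀/|α| = 84.5/0.2166 = 390.1 s.

t ≈ 390 s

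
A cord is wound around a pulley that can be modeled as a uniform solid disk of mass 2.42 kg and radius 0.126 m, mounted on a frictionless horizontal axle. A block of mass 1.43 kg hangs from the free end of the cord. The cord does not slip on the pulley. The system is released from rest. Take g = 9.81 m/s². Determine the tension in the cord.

T ≈ 6.43 N

I = ½MR² = (1/2)(2.42)(0.126)² = 0.01921 kg·m².
Block: mg − T = ma. Pulley: TR = Iα. No-slip: a = αR, so T = (I/R²)a = 1.210·a.
Then mg = (m + 1.210)a, so a = (1.43)(9.81)/(1.43 + 1.210) = 5.314 m/s².
T = 1.210·a = 6.430 N.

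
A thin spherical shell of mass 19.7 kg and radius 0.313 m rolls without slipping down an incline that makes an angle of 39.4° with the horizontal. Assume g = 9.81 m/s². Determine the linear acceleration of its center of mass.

Translation along the incline: Mg sinθ − f = Ma.
Rotation about the center: fR = Iα with I = (2/3)MR². No-slip gives a = αR, so f = (I/R²)a = (2/3)M a.
Substituting: Mg sinθ = (1 + 0.6667)Ma, so a = g sinθ/(1 + 0.6667) = (9.81) sin 39.4° / 1.667 = 3.736 m/s².

a ≈ 3.74 m/s²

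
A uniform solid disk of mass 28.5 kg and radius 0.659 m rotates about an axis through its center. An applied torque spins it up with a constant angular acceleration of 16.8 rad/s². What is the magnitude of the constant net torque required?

τ ≈ 104 N·m

I = ½MR² = (1/2)(28.5)(0.659)² = 6.189 kg·m².
τ = Iα = (6.189)(16.80) = 104.0 N·m.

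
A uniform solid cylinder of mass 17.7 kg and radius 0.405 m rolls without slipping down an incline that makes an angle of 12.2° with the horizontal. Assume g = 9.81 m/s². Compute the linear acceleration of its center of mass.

a ≈ 1.38 m/s²

Translation along the incline: Mg sinθ − f = Ma.
Rotation about the center: fR = Iα with I = ½MR². No-slip gives a = αR, so f = (I/R²)a = (1/2)M a.
Substituting: Mg sinθ = (1 + 0.5000)Ma, so a = g sinθ/(1 + 0.5000) = (9.81) sin 12.2° / 1.500 = 1.382 m/s².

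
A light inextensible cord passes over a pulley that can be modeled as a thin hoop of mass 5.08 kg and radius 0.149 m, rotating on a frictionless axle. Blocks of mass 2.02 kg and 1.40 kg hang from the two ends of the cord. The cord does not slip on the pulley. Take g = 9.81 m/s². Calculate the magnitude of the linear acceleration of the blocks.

I = MR² = (5.08)(0.149)² = 0.1128 kg·m².
Heavier block: m₁g − T₁ = m₁a. Lighter block: T₂ − m₂g = m₂a.
Pulley: (T₁ − T₂)R = Iα = I(a/R), so T₁ − T₂ = (I/R²)a = 1·M_p a = 5.080·a.
Adding the three: (m₁ − m₂)g = (m₁ + m₂ + 5.080)a, so a = (2.02 − 1.40)(9.81)/(2.02 + 1.40 + 5.080) = 0.7156 m/s².

a ≈ 0.716 m/s²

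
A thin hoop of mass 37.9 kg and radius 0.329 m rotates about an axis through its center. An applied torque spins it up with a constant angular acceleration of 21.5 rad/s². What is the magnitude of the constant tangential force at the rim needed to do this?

I = MR² = (37.9)(0.329)² = 4.102 kg·m².
The required torque is τ = Iα = (4.102)(21.50) = 88.20 N·m.
A tangential force at the rim gives τ = FR, so F = τ/R = 88.20/0.329 = 268.1 N.

F ≈ 268 N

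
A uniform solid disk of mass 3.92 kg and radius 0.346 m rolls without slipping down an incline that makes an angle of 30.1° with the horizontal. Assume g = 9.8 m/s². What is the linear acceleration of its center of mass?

a ≈ 3.28 m/s²

Translation along the incline: Mg sinθ − f = Ma.
Rotation about the center: fR = Iα with I = ½MR². No-slip gives a = αR, so f = (I/R²)a = (1/2)M a.
Substituting: Mg sinθ = (1 + 0.5000)Ma, so a = g sinθ/(1 + 0.5000) = (9.8) sin 30.1° / 1.500 = 3.277 m/s².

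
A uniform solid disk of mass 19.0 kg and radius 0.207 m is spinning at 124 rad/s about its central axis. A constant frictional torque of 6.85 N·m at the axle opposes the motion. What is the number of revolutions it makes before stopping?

I = ½MR² = (1/2)(19.0)(0.207)² = 0.4071 kg·m².
The net torque has magnitude 6.85 N·m, opposing ω.
|α| = τ/I = 6.850/0.4071 = 16.83 rad/s² (deceleration).
ω² = ω₀² − 2|α|θ with ω = 0 ⇒ θ = ω₀²/(2|α|) = 456.9 rad = 72.71 rev.

≈ 72.7 revolutions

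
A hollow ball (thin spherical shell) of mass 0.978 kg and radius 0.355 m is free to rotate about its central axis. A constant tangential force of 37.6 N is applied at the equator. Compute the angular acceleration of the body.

α ≈ 162 rad/s²

I = (2/3)MR² = (2/3)(0.978)(0.355)² = 0.08217 kg·m².
τ = F R = (37.6)(0.355) = 13.35 N·m.
Newton's second law for rotation, τ = Iα, gives α = τ/I = 13.35/0.08217 = 162.4 rad/s².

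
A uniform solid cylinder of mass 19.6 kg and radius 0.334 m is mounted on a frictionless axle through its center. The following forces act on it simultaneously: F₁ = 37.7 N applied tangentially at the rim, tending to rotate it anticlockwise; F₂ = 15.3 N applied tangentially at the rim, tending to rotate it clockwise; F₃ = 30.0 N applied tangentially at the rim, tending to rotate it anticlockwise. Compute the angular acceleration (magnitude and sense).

I = ½MR² = (1/2)(19.6)(0.334)² = 1.093 kg·m².
Taking anticlockwise as positive: τ₁ = +(37.7)(0.334) = +12.59 N·m; τ₂ = −(15.3)(0.334) = −5.110 N·m; τ₃ = +(30.0)(0.334) = +10.02 N·m.
Net torque τ = 17.50 N·m.
α = τ/I = 17.50/1.093 = 16.01 rad/s².

α ≈ 16.0 rad/s², anticlockwise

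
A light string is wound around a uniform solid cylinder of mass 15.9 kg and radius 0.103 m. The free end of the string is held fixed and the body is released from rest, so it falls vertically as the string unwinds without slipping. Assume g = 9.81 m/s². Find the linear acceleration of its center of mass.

Translation: Mg − T = Ma. Rotation about the center: TR = Iα with I = ½MR².
With a = αR: T = (I/R²)a = (1/2)M a, so Mg = (1 + 0.5000)Ma.
a = g/(1 + 0.5000) = 9.81/1.500 = 6.540 m/s².

a ≈ 6.54 m/s²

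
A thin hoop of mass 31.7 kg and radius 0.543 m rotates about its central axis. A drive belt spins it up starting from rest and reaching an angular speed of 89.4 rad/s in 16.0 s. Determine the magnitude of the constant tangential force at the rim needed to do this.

F ≈ 96.2 N

I = MR² = (31.7)(0.543)² = 9.347 kg·m².
α = Δω/Δt = (89.4 − 0)/16.0 = 5.588 rad/s².
The required torque is τ = Iα = (9.347)(5.588) = 52.22 N·m.
A tangential force at the rim gives τ = FR, so F = τ/R = 52.22/0.543 = 96.18 N.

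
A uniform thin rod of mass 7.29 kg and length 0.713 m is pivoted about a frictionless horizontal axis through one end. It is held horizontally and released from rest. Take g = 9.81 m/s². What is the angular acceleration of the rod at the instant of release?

About the pivot, I = (1/3)ML² = (1/3)(7.29)(0.713)² = 1.235 kg·m².
The weight acts at the center, a distance L/2 = 0.3565 m from the pivot; τ = Mg(L/2) = 25.50 N·m.
α = τ/I = 25.50/1.235 = 20.64 rad/s².

α ≈ 20.6 rad/s²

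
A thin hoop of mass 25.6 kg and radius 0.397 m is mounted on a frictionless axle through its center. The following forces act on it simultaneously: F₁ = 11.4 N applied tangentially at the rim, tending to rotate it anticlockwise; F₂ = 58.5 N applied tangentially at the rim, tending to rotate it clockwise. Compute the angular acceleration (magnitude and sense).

I = MR² = (25.6)(0.397)² = 4.035 kg·m².
Taking anticlockwise as positive: τ₁ = +(11.4)(0.397) = +4.526 N·m; τ₂ = −(58.5)(0.397) = −23.22 N·m.
Net torque τ = -18.70 N·m.
α = τ/I = -18.70/4.035 = -4.634 rad/s².

α ≈ 4.63 rad/s², clockwise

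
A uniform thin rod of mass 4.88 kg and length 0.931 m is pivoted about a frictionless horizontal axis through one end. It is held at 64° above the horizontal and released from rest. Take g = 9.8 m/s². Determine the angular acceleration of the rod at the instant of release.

α ≈ 6.92 rad/s²

About the pivot, I = (1/3)ML² = (1/3)(4.88)(0.931)² = 1.410 kg·m².
The weight acts at the center, a distance L/2 = 0.4655 m from the pivot; τ = Mg(L/2) cos 64° = 9.759 N·m.
α = τ/I = 9.759/1.410 = 6.922 rad/s².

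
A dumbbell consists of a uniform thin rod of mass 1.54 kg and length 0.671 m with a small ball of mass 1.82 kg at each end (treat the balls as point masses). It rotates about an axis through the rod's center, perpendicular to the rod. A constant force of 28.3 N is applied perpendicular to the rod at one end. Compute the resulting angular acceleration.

I_rod = (1/12)ML² = (1/12)(1.54)(0.671)² = 0.05778 kg·m².
I_balls = 2·m·(L/2)² = 2(1.82)(0.3355)² = 0.4097 kg·m².
Total I = 0.4675 kg·m².
τ = F·(L/2) = (28.3)(0.336) = 9.495 N·m.
α = τ/I = 9.495/0.4675 = 20.31 rad/s².

α ≈ 20.3 rad/s²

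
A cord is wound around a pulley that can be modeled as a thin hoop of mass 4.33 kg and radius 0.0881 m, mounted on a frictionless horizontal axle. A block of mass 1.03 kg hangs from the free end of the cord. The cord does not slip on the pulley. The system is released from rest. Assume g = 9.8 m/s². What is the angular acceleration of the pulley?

α ≈ 21.4 rad/s²

I = MR² = (4.33)(0.0881)² = 0.03361 kg·m².
Block: mg − T = ma. Pulley: TR = Iα. No-slip: a = αR, so T = (I/R²)a = 4.330·a.
Then mg = (m + 4.330)a, so a = (1.03)(9.8)/(1.03 + 4.330) = 1.883 m/s².
α = a/R = 1.883/0.0881 = 21.38 rad/s².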